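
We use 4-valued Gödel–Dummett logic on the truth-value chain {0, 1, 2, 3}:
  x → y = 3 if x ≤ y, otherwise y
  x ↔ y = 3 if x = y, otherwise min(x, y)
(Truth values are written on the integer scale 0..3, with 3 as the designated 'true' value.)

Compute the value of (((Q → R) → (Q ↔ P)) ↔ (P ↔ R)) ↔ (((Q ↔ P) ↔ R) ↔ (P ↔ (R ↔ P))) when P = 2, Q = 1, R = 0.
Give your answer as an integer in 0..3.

Q → R = 1 → 0 = 0
Q ↔ P = 1 ↔ 2 = 1
(Q → R) → (Q ↔ P) = 0 → 1 = 3
P ↔ R = 2 ↔ 0 = 0
((Q → R) → (Q ↔ P)) ↔ (P ↔ R) = 3 ↔ 0 = 0
Q ↔ P = 1 ↔ 2 = 1
(Q ↔ P) ↔ R = 1 ↔ 0 = 0
R ↔ P = 0 ↔ 2 = 0
P ↔ (R ↔ P) = 2 ↔ 0 = 0
((Q ↔ P) ↔ R) ↔ (P ↔ (R ↔ P)) = 0 ↔ 0 = 3
(((Q → R) → (Q ↔ P)) ↔ (P ↔ R)) ↔ (((Q ↔ P) ↔ R) ↔ (P ↔ (R ↔ P))) = 0 ↔ 3 = 0

0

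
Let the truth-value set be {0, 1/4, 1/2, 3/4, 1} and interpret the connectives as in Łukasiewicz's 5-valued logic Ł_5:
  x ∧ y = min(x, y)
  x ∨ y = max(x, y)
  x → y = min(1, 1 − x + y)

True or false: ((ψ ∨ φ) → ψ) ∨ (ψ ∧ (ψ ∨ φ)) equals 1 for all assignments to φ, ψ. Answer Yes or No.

No

Counterexample: take φ = 1/4, ψ = 0.
ψ ∨ φ = 0 ∨ 1/4 = 1/4
(ψ ∨ φ) → ψ = 1/4 → 0 = 3/4
ψ ∨ φ = 0 ∨ 1/4 = 1/4
ψ ∧ (ψ ∨ φ) = 0 ∧ 1/4 = 0
((ψ ∨ φ) → ψ) ∨ (ψ ∧ (ψ ∨ φ)) = 3/4 ∨ 0 = 3/4
This gives 3/4 ≠ 1.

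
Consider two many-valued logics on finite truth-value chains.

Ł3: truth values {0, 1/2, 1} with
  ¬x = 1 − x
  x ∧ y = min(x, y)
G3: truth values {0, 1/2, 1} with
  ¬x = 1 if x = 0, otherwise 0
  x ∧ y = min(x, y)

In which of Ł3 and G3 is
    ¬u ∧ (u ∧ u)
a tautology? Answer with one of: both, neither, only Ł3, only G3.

In Ł3: at u = 0 the value is 0 — not a tautology.
In G3: at u = 0 the value is 0 — not a tautology.

neither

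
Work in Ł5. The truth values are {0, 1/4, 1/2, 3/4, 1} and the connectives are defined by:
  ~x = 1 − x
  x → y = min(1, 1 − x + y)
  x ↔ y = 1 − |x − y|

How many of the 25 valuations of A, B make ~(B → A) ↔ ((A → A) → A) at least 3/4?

8

value 1: 3 assignments (counts)
value 3/4: 5 assignments (counts)
value 1/2: 6 assignments
value 1/4: 5 assignments
value 0: 6 assignments
So 8 of the 25 assignments meet the threshold.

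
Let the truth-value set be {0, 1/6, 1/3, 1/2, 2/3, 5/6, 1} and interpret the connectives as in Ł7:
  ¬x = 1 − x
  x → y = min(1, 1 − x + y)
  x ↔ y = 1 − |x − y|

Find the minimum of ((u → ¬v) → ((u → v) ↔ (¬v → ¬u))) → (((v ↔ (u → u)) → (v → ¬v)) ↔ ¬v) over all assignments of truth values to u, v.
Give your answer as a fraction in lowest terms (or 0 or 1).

Take u = 0, v = 2/3:
¬v = ¬2/3 = 1/3
u → ¬v = 0 → 1/3 = 1
u → v = 0 → 2/3 = 1
¬v = ¬2/3 = 1/3
¬u = ¬0 = 1
¬v → ¬u = 1/3 → 1 = 1
(u → v) ↔ (¬v → ¬u) = 1 ↔ 1 = 1
(u → ¬v) → ((u → v) ↔ (¬v → ¬u)) = 1 → 1 = 1
u → u = 0 → 0 = 1
v ↔ (u → u) = 2/3 ↔ 1 = 2/3
¬v = ¬2/3 = 1/3
v → ¬v = 2/3 → 1/3 = 2/3
(v ↔ (u → u)) → (v → ¬v) = 2/3 → 2/3 = 1
¬v = ¬2/3 = 1/3
((v ↔ (u → u)) → (v → ¬v)) ↔ ¬v = 1 ↔ 1/3 = 1/3
((u → ¬v) → ((u → v) ↔ (¬v → ¬u))) → (((v ↔ (u → u)) → (v → ¬v)) ↔ ¬v) = 1 → 1/3 = 1/3
No assignment yields a value below 1/3, so this is the minimum.

1/3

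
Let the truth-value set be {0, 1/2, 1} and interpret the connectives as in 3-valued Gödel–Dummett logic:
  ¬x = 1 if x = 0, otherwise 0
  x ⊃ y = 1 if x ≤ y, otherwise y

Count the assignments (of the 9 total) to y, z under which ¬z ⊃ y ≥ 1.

y = 0, z = 0 ↦ 0  <
y = 0, z = 1/2 ↦ 1  ≥
y = 0, z = 1 ↦ 1  ≥
y = 1/2, z = 0 ↦ 1/2  <
y = 1/2, z = 1/2 ↦ 1  ≥
y = 1/2, z = 1 ↦ 1  ≥
y = 1, z = 0 ↦ 1  ≥
y = 1, z = 1/2 ↦ 1  ≥
y = 1, z = 1 ↦ 1  ≥
So 7 of the 9 assignments meet the threshold.

7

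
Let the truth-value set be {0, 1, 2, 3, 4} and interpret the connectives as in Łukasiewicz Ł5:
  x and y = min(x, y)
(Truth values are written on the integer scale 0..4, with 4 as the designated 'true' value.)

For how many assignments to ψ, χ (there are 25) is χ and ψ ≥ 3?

value 4: 1 assignment (counts)
value 3: 3 assignments (counts)
value 2: 5 assignments
value 1: 7 assignments
value 0: 9 assignments
So 4 of the 25 assignments meet the threshold.

4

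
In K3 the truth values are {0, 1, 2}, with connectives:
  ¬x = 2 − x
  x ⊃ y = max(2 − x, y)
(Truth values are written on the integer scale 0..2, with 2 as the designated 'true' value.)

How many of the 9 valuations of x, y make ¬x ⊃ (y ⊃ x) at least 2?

5

x = 0, y = 0 ↦ 2  ≥
x = 0, y = 1 ↦ 1  <
x = 0, y = 2 ↦ 0  <
x = 1, y = 0 ↦ 2  ≥
x = 1, y = 1 ↦ 1  <
x = 1, y = 2 ↦ 1  <
x = 2, y = 0 ↦ 2  ≥
x = 2, y = 1 ↦ 2  ≥
x = 2, y = 2 ↦ 2  ≥
So 5 of the 9 assignments meet the threshold.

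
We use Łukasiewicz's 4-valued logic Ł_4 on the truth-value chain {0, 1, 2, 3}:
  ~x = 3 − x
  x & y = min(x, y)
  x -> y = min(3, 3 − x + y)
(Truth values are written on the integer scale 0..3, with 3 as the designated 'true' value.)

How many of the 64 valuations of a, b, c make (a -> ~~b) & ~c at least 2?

value 3: 10 assignments (counts)
value 2: 16 assignments (counts)
value 1: 19 assignments
value 0: 19 assignments
So 26 of the 64 assignments meet the threshold.

26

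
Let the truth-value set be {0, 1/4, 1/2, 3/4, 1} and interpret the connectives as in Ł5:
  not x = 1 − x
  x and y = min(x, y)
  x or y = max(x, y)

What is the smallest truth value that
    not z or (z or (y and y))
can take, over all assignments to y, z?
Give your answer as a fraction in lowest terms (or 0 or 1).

Take y = 0, z = 1/2:
not z = not 1/2 = 1/2
y and y = 0 and 0 = 0
z or (y and y) = 1/2 or 0 = 1/2
not z or (z or (y and y)) = 1/2 or 1/2 = 1/2
No assignment yields a value below 1/2, so this is the minimum.

1/2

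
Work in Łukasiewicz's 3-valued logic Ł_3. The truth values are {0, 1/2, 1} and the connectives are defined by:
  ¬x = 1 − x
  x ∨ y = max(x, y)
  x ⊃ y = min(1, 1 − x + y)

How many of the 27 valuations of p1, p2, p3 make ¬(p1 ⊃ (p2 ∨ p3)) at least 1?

value 1: 1 assignment (counts)
value 1/2: 4 assignments
value 0: 22 assignments
So 1 of the 27 assignments meets the threshold.

1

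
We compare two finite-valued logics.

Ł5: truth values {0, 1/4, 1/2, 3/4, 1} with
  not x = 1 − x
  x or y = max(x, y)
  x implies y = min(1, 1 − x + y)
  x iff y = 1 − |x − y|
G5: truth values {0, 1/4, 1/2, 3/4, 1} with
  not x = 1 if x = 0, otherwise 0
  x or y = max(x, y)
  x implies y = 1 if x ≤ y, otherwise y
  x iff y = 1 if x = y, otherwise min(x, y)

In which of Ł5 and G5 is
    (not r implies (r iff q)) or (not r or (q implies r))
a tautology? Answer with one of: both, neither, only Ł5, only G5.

In Ł5: at q = 3/4, r = 1/4 the value is 3/4 — not a tautology.
In G5: every assignment gives 1 — tautology.

only G5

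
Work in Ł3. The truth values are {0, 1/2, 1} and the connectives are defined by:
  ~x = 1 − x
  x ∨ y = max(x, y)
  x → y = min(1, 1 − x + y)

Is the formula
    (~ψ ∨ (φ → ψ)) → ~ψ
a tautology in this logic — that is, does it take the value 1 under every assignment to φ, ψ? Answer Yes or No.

Counterexample: take φ = 0, ψ = 1/2.
~ψ = ~1/2 = 1/2
φ → ψ = 0 → 1/2 = 1
~ψ ∨ (φ → ψ) = 1/2 ∨ 1 = 1
~ψ = ~1/2 = 1/2
(~ψ ∨ (φ → ψ)) → ~ψ = 1 → 1/2 = 1/2
This gives 1/2 ≠ 1.

No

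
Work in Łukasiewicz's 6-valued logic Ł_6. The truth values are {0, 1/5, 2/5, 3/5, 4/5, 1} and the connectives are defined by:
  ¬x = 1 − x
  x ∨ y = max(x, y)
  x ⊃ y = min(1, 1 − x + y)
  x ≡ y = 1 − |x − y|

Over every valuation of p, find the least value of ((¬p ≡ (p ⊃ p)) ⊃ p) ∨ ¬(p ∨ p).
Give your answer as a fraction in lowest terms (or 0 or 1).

4/5

Take p = 1/5:
¬p = ¬1/5 = 4/5
p ⊃ p = 1/5 ⊃ 1/5 = 1
¬p ≡ (p ⊃ p) = 4/5 ≡ 1 = 4/5
(¬p ≡ (p ⊃ p)) ⊃ p = 4/5 ⊃ 1/5 = 2/5
p ∨ p = 1/5 ∨ 1/5 = 1/5
¬(p ∨ p) = ¬1/5 = 4/5
((¬p ≡ (p ⊃ p)) ⊃ p) ∨ ¬(p ∨ p) = 2/5 ∨ 4/5 = 4/5
No assignment yields a value below 4/5, so this is the minimum.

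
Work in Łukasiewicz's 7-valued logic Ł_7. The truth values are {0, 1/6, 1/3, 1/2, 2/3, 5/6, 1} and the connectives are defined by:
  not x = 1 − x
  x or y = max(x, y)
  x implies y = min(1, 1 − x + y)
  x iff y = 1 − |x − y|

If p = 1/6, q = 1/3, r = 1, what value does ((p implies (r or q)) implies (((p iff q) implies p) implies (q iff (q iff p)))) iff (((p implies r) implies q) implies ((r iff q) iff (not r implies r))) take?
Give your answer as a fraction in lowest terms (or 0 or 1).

r or q = 1 or 1/3 = 1
p implies (r or q) = 1/6 implies 1 = 1
p iff q = 1/6 iff 1/3 = 5/6
(p iff q) implies p = 5/6 implies 1/6 = 1/3
q iff p = 1/3 iff 1/6 = 5/6
q iff (q iff p) = 1/3 iff 5/6 = 1/2
((p iff q) implies p) implies (q iff (q iff p)) = 1/3 implies 1/2 = 1
(p implies (r or q)) implies (((p iff q) implies p) implies (q iff (q iff p))) = 1 implies 1 = 1
p implies r = 1/6 implies 1 = 1
(p implies r) implies q = 1 implies 1/3 = 1/3
r iff q = 1 iff 1/3 = 1/3
not r = not 1 = 0
not r implies r = 0 implies 1 = 1
(r iff q) iff (not r implies r) = 1/3 iff 1 = 1/3
((p implies r) implies q) implies ((r iff q) iff (not r implies r)) = 1/3 implies 1/3 = 1
((p implies (r or q)) implies (((p iff q) implies p) implies (q iff (q iff p)))) iff (((p implies r) implies q) implies ((r iff q) iff (not r implies r))) = 1 iff 1 = 1

1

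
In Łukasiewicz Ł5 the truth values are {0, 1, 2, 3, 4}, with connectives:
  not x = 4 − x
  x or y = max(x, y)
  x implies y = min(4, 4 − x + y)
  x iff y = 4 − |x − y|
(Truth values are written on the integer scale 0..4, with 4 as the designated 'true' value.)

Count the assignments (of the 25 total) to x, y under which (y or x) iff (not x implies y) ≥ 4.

16

value 4: 16 assignments (counts)
value 3: 8 assignments
value 2: 1 assignment
So 16 of the 25 assignments meet the threshold.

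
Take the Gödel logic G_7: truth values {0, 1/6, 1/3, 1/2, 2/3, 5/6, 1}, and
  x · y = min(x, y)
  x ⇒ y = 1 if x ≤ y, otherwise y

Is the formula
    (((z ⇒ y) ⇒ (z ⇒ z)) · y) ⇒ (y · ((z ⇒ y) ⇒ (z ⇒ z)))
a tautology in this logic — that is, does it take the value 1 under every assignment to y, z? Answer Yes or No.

At y = 1/6, z = 1/3, for instance:
z ⇒ y = 1/3 ⇒ 1/6 = 1/6
z ⇒ z = 1/3 ⇒ 1/3 = 1
(z ⇒ y) ⇒ (z ⇒ z) = 1/6 ⇒ 1 = 1
((z ⇒ y) ⇒ (z ⇒ z)) · y = 1 · 1/6 = 1/6
y · ((z ⇒ y) ⇒ (z ⇒ z)) = 1/6 · 1 = 1/6
(((z ⇒ y) ⇒ (z ⇒ z)) · y) ⇒ (y · ((z ⇒ y) ⇒ (z ⇒ z))) = 1/6 ⇒ 1/6 = 1
and checking the remaining 48 assignments likewise gives ≥ 1 in every case.

Yes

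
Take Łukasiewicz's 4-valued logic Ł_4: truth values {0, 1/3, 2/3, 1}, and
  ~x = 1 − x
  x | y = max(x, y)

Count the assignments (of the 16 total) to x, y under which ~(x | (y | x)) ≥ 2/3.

4

x = 0, y = 0 ↦ 1  ≥
x = 0, y = 1/3 ↦ 2/3  ≥
x = 0, y = 2/3 ↦ 1/3  <
x = 0, y = 1 ↦ 0  <
x = 1/3, y = 0 ↦ 2/3  ≥
x = 1/3, y = 1/3 ↦ 2/3  ≥
x = 1/3, y = 2/3 ↦ 1/3  <
x = 1/3, y = 1 ↦ 0  <
x = 2/3, y = 0 ↦ 1/3  <
x = 2/3, y = 1/3 ↦ 1/3  <
x = 2/3, y = 2/3 ↦ 1/3  <
x = 2/3, y = 1 ↦ 0  <
x = 1, y = 0 ↦ 0  <
x = 1, y = 1/3 ↦ 0  <
x = 1, y = 2/3 ↦ 0  <
x = 1, y = 1 ↦ 0  <
So 4 of the 16 assignments meet the threshold.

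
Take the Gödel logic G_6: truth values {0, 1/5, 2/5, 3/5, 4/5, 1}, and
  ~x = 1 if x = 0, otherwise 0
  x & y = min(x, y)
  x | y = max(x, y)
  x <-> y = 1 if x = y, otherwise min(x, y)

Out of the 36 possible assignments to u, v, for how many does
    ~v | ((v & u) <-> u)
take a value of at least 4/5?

27

value 1: 26 assignments (counts)
value 4/5: 1 assignment (counts)
value 3/5: 2 assignments
value 2/5: 3 assignments
value 1/5: 4 assignments
So 27 of the 36 assignments meet the threshold.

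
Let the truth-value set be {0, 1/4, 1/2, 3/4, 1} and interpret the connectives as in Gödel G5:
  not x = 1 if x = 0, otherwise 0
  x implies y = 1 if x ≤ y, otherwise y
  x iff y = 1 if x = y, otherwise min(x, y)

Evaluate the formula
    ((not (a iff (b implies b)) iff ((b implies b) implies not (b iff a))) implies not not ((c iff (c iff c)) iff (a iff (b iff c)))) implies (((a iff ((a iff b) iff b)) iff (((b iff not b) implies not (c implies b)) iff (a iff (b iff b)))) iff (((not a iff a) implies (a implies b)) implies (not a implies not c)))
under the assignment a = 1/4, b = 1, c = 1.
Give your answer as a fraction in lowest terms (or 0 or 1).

1/4

b implies b = 1 implies 1 = 1
a iff (b implies b) = 1/4 iff 1 = 1/4
not (a iff (b implies b)) = not 1/4 = 0
b implies b = 1 implies 1 = 1
b iff a = 1 iff 1/4 = 1/4
not (b iff a) = not 1/4 = 0
(b implies b) implies not (b iff a) = 1 implies 0 = 0
not (a iff (b implies b)) iff ((b implies b) implies not (b iff a)) = 0 iff 0 = 1
c iff c = 1 iff 1 = 1
c iff (c iff c) = 1 iff 1 = 1
b iff c = 1 iff 1 = 1
a iff (b iff c) = 1/4 iff 1 = 1/4
(c iff (c iff c)) iff (a iff (b iff c)) = 1 iff 1/4 = 1/4
not ((c iff (c iff c)) iff (a iff (b iff c))) = not 1/4 = 0
not not ((c iff (c iff c)) iff (a iff (b iff c))) = not 0 = 1
(not (a iff (b implies b)) iff ((b implies b) implies not (b iff a))) implies not not ((c iff (c iff c)) iff (a iff (b iff c))) = 1 implies 1 = 1
a iff b = 1/4 iff 1 = 1/4
(a iff b) iff b = 1/4 iff 1 = 1/4
a iff ((a iff b) iff b) = 1/4 iff 1/4 = 1
not b = not 1 = 0
b iff not b = 1 iff 0 = 0
c implies b = 1 implies 1 = 1
not (c implies b) = not 1 = 0
(b iff not b) implies not (c implies b) = 0 implies 0 = 1
b iff b = 1 iff 1 = 1
a iff (b iff b) = 1/4 iff 1 = 1/4
((b iff not b) implies not (c implies b)) iff (a iff (b iff b)) = 1 iff 1/4 = 1/4
(a iff ((a iff b) iff b)) iff (((b iff not b) implies not (c implies b)) iff (a iff (b iff b))) = 1 iff 1/4 = 1/4
not a = not 1/4 = 0
not a iff a = 0 iff 1/4 = 0
a implies b = 1/4 implies 1 = 1
(not a iff a) implies (a implies b) = 0 implies 1 = 1
not a = not 1/4 = 0
not c = not 1 = 0
not a implies not c = 0 implies 0 = 1
((not a iff a) implies (a implies b)) implies (not a implies not c) = 1 implies 1 = 1
((a iff ((a iff b) iff b)) iff (((b iff not b) implies not (c implies b)) iff (a iff (b iff b)))) iff (((not a iff a) implies (a implies b)) implies (not a implies not c)) = 1/4 iff 1 = 1/4
((not (a iff (b implies b)) iff ((b implies b) implies not (b iff a))) implies not not ((c iff (c iff c)) iff (a iff (b iff c)))) implies (((a iff ((a iff b) iff b)) iff (((b iff not b) implies not (c implies b)) iff (a iff (b iff b)))) iff (((not a iff a) implies (a implies b)) implies (not a implies not c))) = 1 implies 1/4 = 1/4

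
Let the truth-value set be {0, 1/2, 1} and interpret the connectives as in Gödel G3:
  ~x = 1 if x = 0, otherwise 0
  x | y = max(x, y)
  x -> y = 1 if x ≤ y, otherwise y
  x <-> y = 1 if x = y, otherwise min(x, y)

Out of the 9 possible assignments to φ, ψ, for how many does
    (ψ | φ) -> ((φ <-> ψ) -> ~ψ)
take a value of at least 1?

φ = 0, ψ = 0 ↦ 1  ≥
φ = 0, ψ = 1/2 ↦ 1  ≥
φ = 0, ψ = 1 ↦ 1  ≥
φ = 1/2, ψ = 0 ↦ 1  ≥
φ = 1/2, ψ = 1/2 ↦ 0  <
φ = 1/2, ψ = 1 ↦ 0  <
φ = 1, ψ = 0 ↦ 1  ≥
φ = 1, ψ = 1/2 ↦ 0  <
φ = 1, ψ = 1 ↦ 0  <
So 5 of the 9 assignments meet the threshold.

5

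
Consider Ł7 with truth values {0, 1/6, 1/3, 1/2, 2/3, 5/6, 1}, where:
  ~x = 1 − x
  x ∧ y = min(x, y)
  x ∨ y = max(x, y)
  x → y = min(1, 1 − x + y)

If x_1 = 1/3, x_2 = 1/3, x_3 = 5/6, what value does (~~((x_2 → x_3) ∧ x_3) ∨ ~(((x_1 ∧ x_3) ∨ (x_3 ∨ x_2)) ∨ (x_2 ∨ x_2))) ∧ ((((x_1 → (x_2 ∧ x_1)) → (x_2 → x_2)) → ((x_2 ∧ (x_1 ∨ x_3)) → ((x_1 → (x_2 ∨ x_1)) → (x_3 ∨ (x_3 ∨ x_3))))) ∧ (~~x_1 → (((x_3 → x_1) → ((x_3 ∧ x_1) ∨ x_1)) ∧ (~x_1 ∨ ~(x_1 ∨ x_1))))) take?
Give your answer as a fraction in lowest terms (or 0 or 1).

5/6

x_2 → x_3 = 1/3 → 5/6 = 1
(x_2 → x_3) ∧ x_3 = 1 ∧ 5/6 = 5/6
~((x_2 → x_3) ∧ x_3) = ~5/6 = 1/6
~~((x_2 → x_3) ∧ x_3) = ~1/6 = 5/6
x_1 ∧ x_3 = 1/3 ∧ 5/6 = 1/3
x_3 ∨ x_2 = 5/6 ∨ 1/3 = 5/6
(x_1 ∧ x_3) ∨ (x_3 ∨ x_2) = 1/3 ∨ 5/6 = 5/6
x_2 ∨ x_2 = 1/3 ∨ 1/3 = 1/3
((x_1 ∧ x_3) ∨ (x_3 ∨ x_2)) ∨ (x_2 ∨ x_2) = 5/6 ∨ 1/3 = 5/6
~(((x_1 ∧ x_3) ∨ (x_3 ∨ x_2)) ∨ (x_2 ∨ x_2)) = ~5/6 = 1/6
~~((x_2 → x_3) ∧ x_3) ∨ ~(((x_1 ∧ x_3) ∨ (x_3 ∨ x_2)) ∨ (x_2 ∨ x_2)) = 5/6 ∨ 1/6 = 5/6
x_2 ∧ x_1 = 1/3 ∧ 1/3 = 1/3
x_1 → (x_2 ∧ x_1) = 1/3 → 1/3 = 1
x_2 → x_2 = 1/3 → 1/3 = 1
(x_1 → (x_2 ∧ x_1)) → (x_2 → x_2) = 1 → 1 = 1
x_1 ∨ x_3 = 1/3 ∨ 5/6 = 5/6
x_2 ∧ (x_1 ∨ x_3) = 1/3 ∧ 5/6 = 1/3
x_2 ∨ x_1 = 1/3 ∨ 1/3 = 1/3
x_1 → (x_2 ∨ x_1) = 1/3 → 1/3 = 1
x_3 ∨ x_3 = 5/6 ∨ 5/6 = 5/6
x_3 ∨ (x_3 ∨ x_3) = 5/6 ∨ 5/6 = 5/6
(x_1 → (x_2 ∨ x_1)) → (x_3 ∨ (x_3 ∨ x_3)) = 1 → 5/6 = 5/6
(x_2 ∧ (x_1 ∨ x_3)) → ((x_1 → (x_2 ∨ x_1)) → (x_3 ∨ (x_3 ∨ x_3))) = 1/3 → 5/6 = 1
((x_1 → (x_2 ∧ x_1)) → (x_2 → x_2)) → ((x_2 ∧ (x_1 ∨ x_3)) → ((x_1 → (x_2 ∨ x_1)) → (x_3 ∨ (x_3 ∨ x_3)))) = 1 → 1 = 1
~x_1 = ~1/3 = 2/3
~~x_1 = ~2/3 = 1/3
x_3 → x_1 = 5/6 → 1/3 = 1/2
x_3 ∧ x_1 = 5/6 ∧ 1/3 = 1/3
(x_3 ∧ x_1) ∨ x_1 = 1/3 ∨ 1/3 = 1/3
(x_3 → x_1) → ((x_3 ∧ x_1) ∨ x_1) = 1/2 → 1/3 = 5/6
~x_1 = ~1/3 = 2/3
x_1 ∨ x_1 = 1/3 ∨ 1/3 = 1/3
~(x_1 ∨ x_1) = ~1/3 = 2/3
~x_1 ∨ ~(x_1 ∨ x_1) = 2/3 ∨ 2/3 = 2/3
((x_3 → x_1) → ((x_3 ∧ x_1) ∨ x_1)) ∧ (~x_1 ∨ ~(x_1 ∨ x_1)) = 5/6 ∧ 2/3 = 2/3
~~x_1 → (((x_3 → x_1) → ((x_3 ∧ x_1) ∨ x_1)) ∧ (~x_1 ∨ ~(x_1 ∨ x_1))) = 1/3 → 2/3 = 1
(((x_1 → (x_2 ∧ x_1)) → (x_2 → x_2)) → ((x_2 ∧ (x_1 ∨ x_3)) → ((x_1 → (x_2 ∨ x_1)) → (x_3 ∨ (x_3 ∨ x_3))))) ∧ (~~x_1 → (((x_3 → x_1) → ((x_3 ∧ x_1) ∨ x_1)) ∧ (~x_1 ∨ ~(x_1 ∨ x_1)))) = 1 ∧ 1 = 1
(~~((x_2 → x_3) ∧ x_3) ∨ ~(((x_1 ∧ x_3) ∨ (x_3 ∨ x_2)) ∨ (x_2 ∨ x_2))) ∧ ((((x_1 → (x_2 ∧ x_1)) → (x_2 → x_2)) → ((x_2 ∧ (x_1 ∨ x_3)) → ((x_1 → (x_2 ∨ x_1)) → (x_3 ∨ (x_3 ∨ x_3))))) ∧ (~~x_1 → (((x_3 → x_1) → ((x_3 ∧ x_1) ∨ x_1)) ∧ (~x_1 ∨ ~(x_1 ∨ x_1))))) = 5/6 ∧ 1 = 5/6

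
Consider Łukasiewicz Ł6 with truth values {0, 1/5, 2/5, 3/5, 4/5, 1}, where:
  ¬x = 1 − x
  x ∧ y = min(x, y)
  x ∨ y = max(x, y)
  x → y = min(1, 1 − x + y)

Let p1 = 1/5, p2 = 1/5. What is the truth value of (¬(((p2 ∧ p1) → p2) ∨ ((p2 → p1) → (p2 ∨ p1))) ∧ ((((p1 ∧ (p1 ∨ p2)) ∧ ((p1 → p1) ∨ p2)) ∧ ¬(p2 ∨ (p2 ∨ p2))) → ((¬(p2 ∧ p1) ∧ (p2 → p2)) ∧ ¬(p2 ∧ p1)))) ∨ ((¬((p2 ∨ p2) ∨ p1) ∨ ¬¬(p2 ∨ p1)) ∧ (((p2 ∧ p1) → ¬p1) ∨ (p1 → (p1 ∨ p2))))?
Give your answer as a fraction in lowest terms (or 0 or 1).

p2 ∧ p1 = 1/5 ∧ 1/5 = 1/5
(p2 ∧ p1) → p2 = 1/5 → 1/5 = 1
p2 → p1 = 1/5 → 1/5 = 1
p2 ∨ p1 = 1/5 ∨ 1/5 = 1/5
(p2 → p1) → (p2 ∨ p1) = 1 → 1/5 = 1/5
((p2 ∧ p1) → p2) ∨ ((p2 → p1) → (p2 ∨ p1)) = 1 ∨ 1/5 = 1
¬(((p2 ∧ p1) → p2) ∨ ((p2 → p1) → (p2 ∨ p1))) = ¬1 = 0
p1 ∨ p2 = 1/5 ∨ 1/5 = 1/5
p1 ∧ (p1 ∨ p2) = 1/5 ∧ 1/5 = 1/5
p1 → p1 = 1/5 → 1/5 = 1
(p1 → p1) ∨ p2 = 1 ∨ 1/5 = 1
(p1 ∧ (p1 ∨ p2)) ∧ ((p1 → p1) ∨ p2) = 1/5 ∧ 1 = 1/5
p2 ∨ p2 = 1/5 ∨ 1/5 = 1/5
p2 ∨ (p2 ∨ p2) = 1/5 ∨ 1/5 = 1/5
¬(p2 ∨ (p2 ∨ p2)) = ¬1/5 = 4/5
((p1 ∧ (p1 ∨ p2)) ∧ ((p1 → p1) ∨ p2)) ∧ ¬(p2 ∨ (p2 ∨ p2)) = 1/5 ∧ 4/5 = 1/5
p2 ∧ p1 = 1/5 ∧ 1/5 = 1/5
¬(p2 ∧ p1) = ¬1/5 = 4/5
p2 → p2 = 1/5 → 1/5 = 1
¬(p2 ∧ p1) ∧ (p2 → p2) = 4/5 ∧ 1 = 4/5
p2 ∧ p1 = 1/5 ∧ 1/5 = 1/5
¬(p2 ∧ p1) = ¬1/5 = 4/5
(¬(p2 ∧ p1) ∧ (p2 → p2)) ∧ ¬(p2 ∧ p1) = 4/5 ∧ 4/5 = 4/5
(((p1 ∧ (p1 ∨ p2)) ∧ ((p1 → p1) ∨ p2)) ∧ ¬(p2 ∨ (p2 ∨ p2))) → ((¬(p2 ∧ p1) ∧ (p2 → p2)) ∧ ¬(p2 ∧ p1)) = 1/5 → 4/5 = 1
¬(((p2 ∧ p1) → p2) ∨ ((p2 → p1) → (p2 ∨ p1))) ∧ ((((p1 ∧ (p1 ∨ p2)) ∧ ((p1 → p1) ∨ p2)) ∧ ¬(p2 ∨ (p2 ∨ p2))) → ((¬(p2 ∧ p1) ∧ (p2 → p2)) ∧ ¬(p2 ∧ p1))) = 0 ∧ 1 = 0
p2 ∨ p2 = 1/5 ∨ 1/5 = 1/5
(p2 ∨ p2) ∨ p1 = 1/5 ∨ 1/5 = 1/5
¬((p2 ∨ p2) ∨ p1) = ¬1/5 = 4/5
p2 ∨ p1 = 1/5 ∨ 1/5 = 1/5
¬(p2 ∨ p1) = ¬1/5 = 4/5
¬¬(p2 ∨ p1) = ¬4/5 = 1/5
¬((p2 ∨ p2) ∨ p1) ∨ ¬¬(p2 ∨ p1) = 4/5 ∨ 1/5 = 4/5
p2 ∧ p1 = 1/5 ∧ 1/5 = 1/5
¬p1 = ¬1/5 = 4/5
(p2 ∧ p1) → ¬p1 = 1/5 → 4/5 = 1
p1 ∨ p2 = 1/5 ∨ 1/5 = 1/5
p1 → (p1 ∨ p2) = 1/5 → 1/5 = 1
((p2 ∧ p1) → ¬p1) ∨ (p1 → (p1 ∨ p2)) = 1 ∨ 1 = 1
(¬((p2 ∨ p2) ∨ p1) ∨ ¬¬(p2 ∨ p1)) ∧ (((p2 ∧ p1) → ¬p1) ∨ (p1 → (p1 ∨ p2))) = 4/5 ∧ 1 = 4/5
(¬(((p2 ∧ p1) → p2) ∨ ((p2 → p1) → (p2 ∨ p1))) ∧ ((((p1 ∧ (p1 ∨ p2)) ∧ ((p1 → p1) ∨ p2)) ∧ ¬(p2 ∨ (p2 ∨ p2))) → ((¬(p2 ∧ p1) ∧ (p2 → p2)) ∧ ¬(p2 ∧ p1)))) ∨ ((¬((p2 ∨ p2) ∨ p1) ∨ ¬¬(p2 ∨ p1)) ∧ (((p2 ∧ p1) → ¬p1) ∨ (p1 → (p1 ∨ p2)))) = 0 ∨ 4/5 = 4/5

4/5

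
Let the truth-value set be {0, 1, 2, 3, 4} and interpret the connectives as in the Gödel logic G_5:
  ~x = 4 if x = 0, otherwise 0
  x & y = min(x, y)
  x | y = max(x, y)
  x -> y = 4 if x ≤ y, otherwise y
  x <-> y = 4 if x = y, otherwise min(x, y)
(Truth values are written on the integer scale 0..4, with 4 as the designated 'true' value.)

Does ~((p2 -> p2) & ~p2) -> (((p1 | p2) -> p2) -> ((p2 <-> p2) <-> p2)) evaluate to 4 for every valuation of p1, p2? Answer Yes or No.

No

Counterexample: take p1 = 0, p2 = 1.
p2 -> p2 = 1 -> 1 = 4
~p2 = ~1 = 0
(p2 -> p2) & ~p2 = 4 & 0 = 0
~((p2 -> p2) & ~p2) = ~0 = 4
p1 | p2 = 0 | 1 = 1
(p1 | p2) -> p2 = 1 -> 1 = 4
p2 <-> p2 = 1 <-> 1 = 4
(p2 <-> p2) <-> p2 = 4 <-> 1 = 1
((p1 | p2) -> p2) -> ((p2 <-> p2) <-> p2) = 4 -> 1 = 1
~((p2 -> p2) & ~p2) -> (((p1 | p2) -> p2) -> ((p2 <-> p2) <-> p2)) = 4 -> 1 = 1
This gives 1 ≠ 4.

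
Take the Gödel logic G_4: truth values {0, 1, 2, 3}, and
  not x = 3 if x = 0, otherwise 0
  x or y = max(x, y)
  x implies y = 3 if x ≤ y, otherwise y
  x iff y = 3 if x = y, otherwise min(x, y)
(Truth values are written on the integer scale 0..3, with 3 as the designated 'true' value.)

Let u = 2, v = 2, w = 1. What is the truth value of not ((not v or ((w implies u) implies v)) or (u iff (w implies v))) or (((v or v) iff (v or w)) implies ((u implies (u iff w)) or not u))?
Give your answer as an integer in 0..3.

not v = not 2 = 0
w implies u = 1 implies 2 = 3
(w implies u) implies v = 3 implies 2 = 2
not v or ((w implies u) implies v) = 0 or 2 = 2
w implies v = 1 implies 2 = 3
u iff (w implies v) = 2 iff 3 = 2
(not v or ((w implies u) implies v)) or (u iff (w implies v)) = 2 or 2 = 2
not ((not v or ((w implies u) implies v)) or (u iff (w implies v))) = not 2 = 0
v or v = 2 or 2 = 2
v or w = 2 or 1 = 2
(v or v) iff (v or w) = 2 iff 2 = 3
u iff w = 2 iff 1 = 1
u implies (u iff w) = 2 implies 1 = 1
not u = not 2 = 0
(u implies (u iff w)) or not u = 1 or 0 = 1
((v or v) iff (v or w)) implies ((u implies (u iff w)) or not u) = 3 implies 1 = 1
not ((not v or ((w implies u) implies v)) or (u iff (w implies v))) or (((v or v) iff (v or w)) implies ((u implies (u iff w)) or not u)) = 0 or 1 = 1

1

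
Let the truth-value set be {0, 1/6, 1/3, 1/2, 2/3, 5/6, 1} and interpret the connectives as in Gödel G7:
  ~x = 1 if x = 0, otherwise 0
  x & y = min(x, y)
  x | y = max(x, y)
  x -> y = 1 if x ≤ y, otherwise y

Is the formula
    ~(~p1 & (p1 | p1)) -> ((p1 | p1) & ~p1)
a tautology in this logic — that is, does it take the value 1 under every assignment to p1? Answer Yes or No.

No

Counterexample: take p1 = 0.
~p1 = ~0 = 1
p1 | p1 = 0 | 0 = 0
~p1 & (p1 | p1) = 1 & 0 = 0
~(~p1 & (p1 | p1)) = ~0 = 1
(p1 | p1) & ~p1 = 0 & 1 = 0
~(~p1 & (p1 | p1)) -> ((p1 | p1) & ~p1) = 1 -> 0 = 0
This gives 0 ≠ 1.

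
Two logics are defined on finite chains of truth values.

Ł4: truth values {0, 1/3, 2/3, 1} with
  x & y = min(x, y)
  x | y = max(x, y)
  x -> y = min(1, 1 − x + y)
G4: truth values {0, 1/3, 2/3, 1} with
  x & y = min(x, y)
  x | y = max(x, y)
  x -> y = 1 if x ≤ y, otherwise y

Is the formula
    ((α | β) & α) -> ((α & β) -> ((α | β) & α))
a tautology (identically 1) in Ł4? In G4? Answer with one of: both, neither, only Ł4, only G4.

both

In Ł4: every assignment gives 1 — tautology.
In G4: every assignment gives 1 — tautology.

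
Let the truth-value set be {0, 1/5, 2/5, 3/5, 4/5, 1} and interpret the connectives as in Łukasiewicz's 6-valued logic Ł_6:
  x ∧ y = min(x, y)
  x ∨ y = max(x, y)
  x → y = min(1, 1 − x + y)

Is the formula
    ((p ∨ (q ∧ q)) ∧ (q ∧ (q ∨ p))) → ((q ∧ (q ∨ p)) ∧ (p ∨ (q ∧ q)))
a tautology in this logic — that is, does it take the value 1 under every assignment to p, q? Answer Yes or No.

Yes

At p = 4/5, q = 1, for instance:
q ∧ q = 1 ∧ 1 = 1
p ∨ (q ∧ q) = 4/5 ∨ 1 = 1
q ∨ p = 1 ∨ 4/5 = 1
q ∧ (q ∨ p) = 1 ∧ 1 = 1
(p ∨ (q ∧ q)) ∧ (q ∧ (q ∨ p)) = 1 ∧ 1 = 1
(q ∧ (q ∨ p)) ∧ (p ∨ (q ∧ q)) = 1 ∧ 1 = 1
((p ∨ (q ∧ q)) ∧ (q ∧ (q ∨ p))) → ((q ∧ (q ∨ p)) ∧ (p ∨ (q ∧ q))) = 1 → 1 = 1
and checking the remaining 35 assignments likewise gives ≥ 1 in every case.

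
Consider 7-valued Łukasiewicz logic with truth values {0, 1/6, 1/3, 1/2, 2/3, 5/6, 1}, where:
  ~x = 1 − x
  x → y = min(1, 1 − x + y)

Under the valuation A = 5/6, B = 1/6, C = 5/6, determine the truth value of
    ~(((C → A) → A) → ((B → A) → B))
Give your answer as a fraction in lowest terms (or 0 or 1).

2/3

C → A = 5/6 → 5/6 = 1
(C → A) → A = 1 → 5/6 = 5/6
B → A = 1/6 → 5/6 = 1
(B → A) → B = 1 → 1/6 = 1/6
((C → A) → A) → ((B → A) → B) = 5/6 → 1/6 = 1/3
~(((C → A) → A) → ((B → A) → B)) = ~1/3 = 2/3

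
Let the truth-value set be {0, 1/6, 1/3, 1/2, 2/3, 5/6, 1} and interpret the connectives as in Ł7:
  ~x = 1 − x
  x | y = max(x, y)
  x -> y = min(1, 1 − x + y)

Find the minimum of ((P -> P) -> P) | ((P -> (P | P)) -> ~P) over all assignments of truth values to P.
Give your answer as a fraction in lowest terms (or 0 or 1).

1/2

Take P = 1/2:
P -> P = 1/2 -> 1/2 = 1
(P -> P) -> P = 1 -> 1/2 = 1/2
P | P = 1/2 | 1/2 = 1/2
P -> (P | P) = 1/2 -> 1/2 = 1
~P = ~1/2 = 1/2
(P -> (P | P)) -> ~P = 1 -> 1/2 = 1/2
((P -> P) -> P) | ((P -> (P | P)) -> ~P) = 1/2 | 1/2 = 1/2
No assignment yields a value below 1/2, so this is the minimum.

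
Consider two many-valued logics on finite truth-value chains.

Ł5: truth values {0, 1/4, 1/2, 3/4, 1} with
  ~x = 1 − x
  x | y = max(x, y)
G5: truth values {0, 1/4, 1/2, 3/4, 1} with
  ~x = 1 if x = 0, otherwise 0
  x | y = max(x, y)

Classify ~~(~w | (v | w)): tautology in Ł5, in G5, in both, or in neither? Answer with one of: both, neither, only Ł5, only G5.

only G5

In Ł5: at v = 0, w = 1/4 the value is 3/4 — not a tautology.
In G5: every assignment gives 1 — tautology.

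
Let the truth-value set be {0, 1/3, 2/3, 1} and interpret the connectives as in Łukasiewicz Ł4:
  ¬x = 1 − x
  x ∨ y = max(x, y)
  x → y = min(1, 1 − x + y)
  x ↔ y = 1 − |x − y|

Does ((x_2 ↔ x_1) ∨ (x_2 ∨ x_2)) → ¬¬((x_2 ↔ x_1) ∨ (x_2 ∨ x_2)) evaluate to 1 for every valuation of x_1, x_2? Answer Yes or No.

Yes

x_1 = 0, x_2 = 0 ↦ 1
x_1 = 0, x_2 = 1/3 ↦ 1
x_1 = 0, x_2 = 2/3 ↦ 1
x_1 = 0, x_2 = 1 ↦ 1
x_1 = 1/3, x_2 = 0 ↦ 1
x_1 = 1/3, x_2 = 1/3 ↦ 1
x_1 = 1/3, x_2 = 2/3 ↦ 1
x_1 = 1/3, x_2 = 1 ↦ 1
x_1 = 2/3, x_2 = 0 ↦ 1
x_1 = 2/3, x_2 = 1/3 ↦ 1
x_1 = 2/3, x_2 = 2/3 ↦ 1
x_1 = 2/3, x_2 = 1 ↦ 1
x_1 = 1, x_2 = 0 ↦ 1
x_1 = 1, x_2 = 1/3 ↦ 1
x_1 = 1, x_2 = 2/3 ↦ 1
x_1 = 1, x_2 = 1 ↦ 1
Every assignment gives a value ≥ 1.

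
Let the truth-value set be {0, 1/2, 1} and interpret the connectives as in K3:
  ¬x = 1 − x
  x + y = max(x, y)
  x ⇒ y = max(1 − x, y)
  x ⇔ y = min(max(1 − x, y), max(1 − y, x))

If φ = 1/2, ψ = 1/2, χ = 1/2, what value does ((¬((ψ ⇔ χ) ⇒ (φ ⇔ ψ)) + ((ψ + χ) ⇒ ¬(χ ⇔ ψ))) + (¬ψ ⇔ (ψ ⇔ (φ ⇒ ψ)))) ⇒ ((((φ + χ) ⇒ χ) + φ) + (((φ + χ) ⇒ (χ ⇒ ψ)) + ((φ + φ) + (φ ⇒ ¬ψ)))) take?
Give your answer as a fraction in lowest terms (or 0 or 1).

ψ ⇔ χ = 1/2 ⇔ 1/2 = 1/2
φ ⇔ ψ = 1/2 ⇔ 1/2 = 1/2
(ψ ⇔ χ) ⇒ (φ ⇔ ψ) = 1/2 ⇒ 1/2 = 1/2
¬((ψ ⇔ χ) ⇒ (φ ⇔ ψ)) = ¬1/2 = 1/2
ψ + χ = 1/2 + 1/2 = 1/2
χ ⇔ ψ = 1/2 ⇔ 1/2 = 1/2
¬(χ ⇔ ψ) = ¬1/2 = 1/2
(ψ + χ) ⇒ ¬(χ ⇔ ψ) = 1/2 ⇒ 1/2 = 1/2
¬((ψ ⇔ χ) ⇒ (φ ⇔ ψ)) + ((ψ + χ) ⇒ ¬(χ ⇔ ψ)) = 1/2 + 1/2 = 1/2
¬ψ = ¬1/2 = 1/2
φ ⇒ ψ = 1/2 ⇒ 1/2 = 1/2
ψ ⇔ (φ ⇒ ψ) = 1/2 ⇔ 1/2 = 1/2
¬ψ ⇔ (ψ ⇔ (φ ⇒ ψ)) = 1/2 ⇔ 1/2 = 1/2
(¬((ψ ⇔ χ) ⇒ (φ ⇔ ψ)) + ((ψ + χ) ⇒ ¬(χ ⇔ ψ))) + (¬ψ ⇔ (ψ ⇔ (φ ⇒ ψ))) = 1/2 + 1/2 = 1/2
φ + χ = 1/2 + 1/2 = 1/2
(φ + χ) ⇒ χ = 1/2 ⇒ 1/2 = 1/2
((φ + χ) ⇒ χ) + φ = 1/2 + 1/2 = 1/2
φ + χ = 1/2 + 1/2 = 1/2
χ ⇒ ψ = 1/2 ⇒ 1/2 = 1/2
(φ + χ) ⇒ (χ ⇒ ψ) = 1/2 ⇒ 1/2 = 1/2
φ + φ = 1/2 + 1/2 = 1/2
¬ψ = ¬1/2 = 1/2
φ ⇒ ¬ψ = 1/2 ⇒ 1/2 = 1/2
(φ + φ) + (φ ⇒ ¬ψ) = 1/2 + 1/2 = 1/2
((φ + χ) ⇒ (χ ⇒ ψ)) + ((φ + φ) + (φ ⇒ ¬ψ)) = 1/2 + 1/2 = 1/2
(((φ + χ) ⇒ χ) + φ) + (((φ + χ) ⇒ (χ ⇒ ψ)) + ((φ + φ) + (φ ⇒ ¬ψ))) = 1/2 + 1/2 = 1/2
((¬((ψ ⇔ χ) ⇒ (φ ⇔ ψ)) + ((ψ + χ) ⇒ ¬(χ ⇔ ψ))) + (¬ψ ⇔ (ψ ⇔ (φ ⇒ ψ)))) ⇒ ((((φ + χ) ⇒ χ) + φ) + (((φ + χ) ⇒ (χ ⇒ ψ)) + ((φ + φ) + (φ ⇒ ¬ψ)))) = 1/2 ⇒ 1/2 = 1/2

1/2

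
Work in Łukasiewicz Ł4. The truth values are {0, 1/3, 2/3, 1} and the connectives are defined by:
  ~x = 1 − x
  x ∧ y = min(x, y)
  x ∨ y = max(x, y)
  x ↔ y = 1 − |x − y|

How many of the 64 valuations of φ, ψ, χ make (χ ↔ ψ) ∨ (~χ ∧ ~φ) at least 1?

19

value 1: 19 assignments (counts)
value 2/3: 27 assignments
value 1/3: 13 assignments
value 0: 5 assignments
So 19 of the 64 assignments meet the threshold.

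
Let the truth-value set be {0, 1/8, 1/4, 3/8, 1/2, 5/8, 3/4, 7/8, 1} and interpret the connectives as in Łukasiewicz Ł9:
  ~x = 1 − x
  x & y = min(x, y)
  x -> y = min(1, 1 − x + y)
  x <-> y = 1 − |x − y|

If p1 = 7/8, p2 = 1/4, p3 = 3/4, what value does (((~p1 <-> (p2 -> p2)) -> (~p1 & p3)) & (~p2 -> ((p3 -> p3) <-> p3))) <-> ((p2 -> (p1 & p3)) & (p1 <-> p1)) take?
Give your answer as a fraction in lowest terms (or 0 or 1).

~p1 = ~7/8 = 1/8
p2 -> p2 = 1/4 -> 1/4 = 1
~p1 <-> (p2 -> p2) = 1/8 <-> 1 = 1/8
~p1 = ~7/8 = 1/8
~p1 & p3 = 1/8 & 3/4 = 1/8
(~p1 <-> (p2 -> p2)) -> (~p1 & p3) = 1/8 -> 1/8 = 1
~p2 = ~1/4 = 3/4
p3 -> p3 = 3/4 -> 3/4 = 1
(p3 -> p3) <-> p3 = 1 <-> 3/4 = 3/4
~p2 -> ((p3 -> p3) <-> p3) = 3/4 -> 3/4 = 1
((~p1 <-> (p2 -> p2)) -> (~p1 & p3)) & (~p2 -> ((p3 -> p3) <-> p3)) = 1 & 1 = 1
p1 & p3 = 7/8 & 3/4 = 3/4
p2 -> (p1 & p3) = 1/4 -> 3/4 = 1
p1 <-> p1 = 7/8 <-> 7/8 = 1
(p2 -> (p1 & p3)) & (p1 <-> p1) = 1 & 1 = 1
(((~p1 <-> (p2 -> p2)) -> (~p1 & p3)) & (~p2 -> ((p3 -> p3) <-> p3))) <-> ((p2 -> (p1 & p3)) & (p1 <-> p1)) = 1 <-> 1 = 1

1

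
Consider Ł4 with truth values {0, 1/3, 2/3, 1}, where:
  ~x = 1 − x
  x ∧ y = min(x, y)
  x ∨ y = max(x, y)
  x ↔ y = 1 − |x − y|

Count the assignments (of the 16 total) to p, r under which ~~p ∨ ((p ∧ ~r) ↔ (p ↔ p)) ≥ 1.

p = 0, r = 0 ↦ 0  <
p = 0, r = 1/3 ↦ 0  <
p = 0, r = 2/3 ↦ 0  <
p = 0, r = 1 ↦ 0  <
p = 1/3, r = 0 ↦ 1/3  <
p = 1/3, r = 1/3 ↦ 1/3  <
p = 1/3, r = 2/3 ↦ 1/3  <
p = 1/3, r = 1 ↦ 1/3  <
p = 2/3, r = 0 ↦ 2/3  <
p = 2/3, r = 1/3 ↦ 2/3  <
p = 2/3, r = 2/3 ↦ 2/3  <
p = 2/3, r = 1 ↦ 2/3  <
p = 1, r = 0 ↦ 1  ≥
p = 1, r = 1/3 ↦ 1  ≥
p = 1, r = 2/3 ↦ 1  ≥
p = 1, r = 1 ↦ 1  ≥
So 4 of the 16 assignments meet the threshold.

4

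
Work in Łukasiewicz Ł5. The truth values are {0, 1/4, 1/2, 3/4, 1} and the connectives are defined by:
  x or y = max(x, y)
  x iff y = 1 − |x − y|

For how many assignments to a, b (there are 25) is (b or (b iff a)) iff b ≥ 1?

13

value 1: 13 assignments (counts)
value 3/4: 5 assignments
value 1/2: 4 assignments
value 1/4: 2 assignments
value 0: 1 assignment
So 13 of the 25 assignments meet the threshold.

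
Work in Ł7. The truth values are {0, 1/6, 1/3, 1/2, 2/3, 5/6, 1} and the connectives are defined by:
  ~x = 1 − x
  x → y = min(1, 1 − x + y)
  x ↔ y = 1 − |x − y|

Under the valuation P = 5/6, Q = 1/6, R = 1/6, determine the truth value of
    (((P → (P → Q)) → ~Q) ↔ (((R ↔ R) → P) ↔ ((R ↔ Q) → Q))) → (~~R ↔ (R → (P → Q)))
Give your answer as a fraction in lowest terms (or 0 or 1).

P → Q = 5/6 → 1/6 = 1/3
P → (P → Q) = 5/6 → 1/3 = 1/2
~Q = ~1/6 = 5/6
(P → (P → Q)) → ~Q = 1/2 → 5/6 = 1
R ↔ R = 1/6 ↔ 1/6 = 1
(R ↔ R) → P = 1 → 5/6 = 5/6
R ↔ Q = 1/6 ↔ 1/6 = 1
(R ↔ Q) → Q = 1 → 1/6 = 1/6
((R ↔ R) → P) ↔ ((R ↔ Q) → Q) = 5/6 ↔ 1/6 = 1/3
((P → (P → Q)) → ~Q) ↔ (((R ↔ R) → P) ↔ ((R ↔ Q) → Q)) = 1 ↔ 1/3 = 1/3
~R = ~1/6 = 5/6
~~R = ~5/6 = 1/6
P → Q = 5/6 → 1/6 = 1/3
R → (P → Q) = 1/6 → 1/3 = 1
~~R ↔ (R → (P → Q)) = 1/6 ↔ 1 = 1/6
(((P → (P → Q)) → ~Q) ↔ (((R ↔ R) → P) ↔ ((R ↔ Q) → Q))) → (~~R ↔ (R → (P → Q))) = 1/3 → 1/6 = 5/6

5/6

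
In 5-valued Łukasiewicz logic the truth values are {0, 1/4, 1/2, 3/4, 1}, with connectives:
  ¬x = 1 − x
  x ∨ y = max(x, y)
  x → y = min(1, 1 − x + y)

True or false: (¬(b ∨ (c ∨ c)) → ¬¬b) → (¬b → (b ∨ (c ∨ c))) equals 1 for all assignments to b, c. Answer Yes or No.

Yes

At b = 3/4, c = 3/4, for instance:
c ∨ c = 3/4 ∨ 3/4 = 3/4
b ∨ (c ∨ c) = 3/4 ∨ 3/4 = 3/4
¬(b ∨ (c ∨ c)) = ¬3/4 = 1/4
¬b = ¬3/4 = 1/4
¬¬b = ¬1/4 = 3/4
¬(b ∨ (c ∨ c)) → ¬¬b = 1/4 → 3/4 = 1
¬b → (b ∨ (c ∨ c)) = 1/4 → 3/4 = 1
(¬(b ∨ (c ∨ c)) → ¬¬b) → (¬b → (b ∨ (c ∨ c))) = 1 → 1 = 1
and checking the remaining 24 assignments likewise gives ≥ 1 in every case.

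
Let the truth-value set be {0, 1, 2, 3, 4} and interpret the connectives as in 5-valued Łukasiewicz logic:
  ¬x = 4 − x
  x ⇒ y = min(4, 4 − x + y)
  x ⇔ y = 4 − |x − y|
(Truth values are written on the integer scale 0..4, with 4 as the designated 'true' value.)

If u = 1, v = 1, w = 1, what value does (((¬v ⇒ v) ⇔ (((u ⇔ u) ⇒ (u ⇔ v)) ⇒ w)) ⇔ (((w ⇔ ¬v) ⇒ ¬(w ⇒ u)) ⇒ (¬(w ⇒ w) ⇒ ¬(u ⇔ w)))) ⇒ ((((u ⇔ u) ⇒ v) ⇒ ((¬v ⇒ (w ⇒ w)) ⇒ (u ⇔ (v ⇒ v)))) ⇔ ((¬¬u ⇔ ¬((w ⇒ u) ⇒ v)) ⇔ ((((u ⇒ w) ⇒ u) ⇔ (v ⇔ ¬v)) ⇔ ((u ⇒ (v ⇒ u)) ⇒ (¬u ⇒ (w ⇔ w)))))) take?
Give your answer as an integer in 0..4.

4

¬v = ¬1 = 3
¬v ⇒ v = 3 ⇒ 1 = 2
u ⇔ u = 1 ⇔ 1 = 4
u ⇔ v = 1 ⇔ 1 = 4
(u ⇔ u) ⇒ (u ⇔ v) = 4 ⇒ 4 = 4
((u ⇔ u) ⇒ (u ⇔ v)) ⇒ w = 4 ⇒ 1 = 1
(¬v ⇒ v) ⇔ (((u ⇔ u) ⇒ (u ⇔ v)) ⇒ w) = 2 ⇔ 1 = 3
¬v = ¬1 = 3
w ⇔ ¬v = 1 ⇔ 3 = 2
w ⇒ u = 1 ⇒ 1 = 4
¬(w ⇒ u) = ¬4 = 0
(w ⇔ ¬v) ⇒ ¬(w ⇒ u) = 2 ⇒ 0 = 2
w ⇒ w = 1 ⇒ 1 = 4
¬(w ⇒ w) = ¬4 = 0
u ⇔ w = 1 ⇔ 1 = 4
¬(u ⇔ w) = ¬4 = 0
¬(w ⇒ w) ⇒ ¬(u ⇔ w) = 0 ⇒ 0 = 4
((w ⇔ ¬v) ⇒ ¬(w ⇒ u)) ⇒ (¬(w ⇒ w) ⇒ ¬(u ⇔ w)) = 2 ⇒ 4 = 4
((¬v ⇒ v) ⇔ (((u ⇔ u) ⇒ (u ⇔ v)) ⇒ w)) ⇔ (((w ⇔ ¬v) ⇒ ¬(w ⇒ u)) ⇒ (¬(w ⇒ w) ⇒ ¬(u ⇔ w))) = 3 ⇔ 4 = 3
u ⇔ u = 1 ⇔ 1 = 4
(u ⇔ u) ⇒ v = 4 ⇒ 1 = 1
¬v = ¬1 = 3
w ⇒ w = 1 ⇒ 1 = 4
¬v ⇒ (w ⇒ w) = 3 ⇒ 4 = 4
v ⇒ v = 1 ⇒ 1 = 4
u ⇔ (v ⇒ v) = 1 ⇔ 4 = 1
(¬v ⇒ (w ⇒ w)) ⇒ (u ⇔ (v ⇒ v)) = 4 ⇒ 1 = 1
((u ⇔ u) ⇒ v) ⇒ ((¬v ⇒ (w ⇒ w)) ⇒ (u ⇔ (v ⇒ v))) = 1 ⇒ 1 = 4
¬u = ¬1 = 3
¬¬u = ¬3 = 1
w ⇒ u = 1 ⇒ 1 = 4
(w ⇒ u) ⇒ v = 4 ⇒ 1 = 1
¬((w ⇒ u) ⇒ v) = ¬1 = 3
¬¬u ⇔ ¬((w ⇒ u) ⇒ v) = 1 ⇔ 3 = 2
u ⇒ w = 1 ⇒ 1 = 4
(u ⇒ w) ⇒ u = 4 ⇒ 1 = 1
¬v = ¬1 = 3
v ⇔ ¬v = 1 ⇔ 3 = 2
((u ⇒ w) ⇒ u) ⇔ (v ⇔ ¬v) = 1 ⇔ 2 = 3
v ⇒ u = 1 ⇒ 1 = 4
u ⇒ (v ⇒ u) = 1 ⇒ 4 = 4
¬u = ¬1 = 3
w ⇔ w = 1 ⇔ 1 = 4
¬u ⇒ (w ⇔ w) = 3 ⇒ 4 = 4
(u ⇒ (v ⇒ u)) ⇒ (¬u ⇒ (w ⇔ w)) = 4 ⇒ 4 = 4
(((u ⇒ w) ⇒ u) ⇔ (v ⇔ ¬v)) ⇔ ((u ⇒ (v ⇒ u)) ⇒ (¬u ⇒ (w ⇔ w))) = 3 ⇔ 4 = 3
(¬¬u ⇔ ¬((w ⇒ u) ⇒ v)) ⇔ ((((u ⇒ w) ⇒ u) ⇔ (v ⇔ ¬v)) ⇔ ((u ⇒ (v ⇒ u)) ⇒ (¬u ⇒ (w ⇔ w)))) = 2 ⇔ 3 = 3
(((u ⇔ u) ⇒ v) ⇒ ((¬v ⇒ (w ⇒ w)) ⇒ (u ⇔ (v ⇒ v)))) ⇔ ((¬¬u ⇔ ¬((w ⇒ u) ⇒ v)) ⇔ ((((u ⇒ w) ⇒ u) ⇔ (v ⇔ ¬v)) ⇔ ((u ⇒ (v ⇒ u)) ⇒ (¬u ⇒ (w ⇔ w))))) = 4 ⇔ 3 = 3
(((¬v ⇒ v) ⇔ (((u ⇔ u) ⇒ (u ⇔ v)) ⇒ w)) ⇔ (((w ⇔ ¬v) ⇒ ¬(w ⇒ u)) ⇒ (¬(w ⇒ w) ⇒ ¬(u ⇔ w)))) ⇒ ((((u ⇔ u) ⇒ v) ⇒ ((¬v ⇒ (w ⇒ w)) ⇒ (u ⇔ (v ⇒ v)))) ⇔ ((¬¬u ⇔ ¬((w ⇒ u) ⇒ v)) ⇔ ((((u ⇒ w) ⇒ u) ⇔ (v ⇔ ¬v)) ⇔ ((u ⇒ (v ⇒ u)) ⇒ (¬u ⇒ (w ⇔ w)))))) = 3 ⇒ 3 = 4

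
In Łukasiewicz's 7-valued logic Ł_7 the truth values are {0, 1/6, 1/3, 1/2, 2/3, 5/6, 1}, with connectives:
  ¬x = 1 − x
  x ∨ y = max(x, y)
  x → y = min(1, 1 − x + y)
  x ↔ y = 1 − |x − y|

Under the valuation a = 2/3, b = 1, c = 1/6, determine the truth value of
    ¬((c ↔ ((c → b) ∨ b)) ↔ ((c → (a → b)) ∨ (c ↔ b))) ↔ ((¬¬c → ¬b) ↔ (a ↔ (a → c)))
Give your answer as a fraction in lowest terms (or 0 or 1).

5/6

c → b = 1/6 → 1 = 1
(c → b) ∨ b = 1 ∨ 1 = 1
c ↔ ((c → b) ∨ b) = 1/6 ↔ 1 = 1/6
a → b = 2/3 → 1 = 1
c → (a → b) = 1/6 → 1 = 1
c ↔ b = 1/6 ↔ 1 = 1/6
(c → (a → b)) ∨ (c ↔ b) = 1 ∨ 1/6 = 1
(c ↔ ((c → b) ∨ b)) ↔ ((c → (a → b)) ∨ (c ↔ b)) = 1/6 ↔ 1 = 1/6
¬((c ↔ ((c → b) ∨ b)) ↔ ((c → (a → b)) ∨ (c ↔ b))) = ¬1/6 = 5/6
¬c = ¬1/6 = 5/6
¬¬c = ¬5/6 = 1/6
¬b = ¬1 = 0
¬¬c → ¬b = 1/6 → 0 = 5/6
a → c = 2/3 → 1/6 = 1/2
a ↔ (a → c) = 2/3 ↔ 1/2 = 5/6
(¬¬c → ¬b) ↔ (a ↔ (a → c)) = 5/6 ↔ 5/6 = 1
¬((c ↔ ((c → b) ∨ b)) ↔ ((c → (a → b)) ∨ (c ↔ b))) ↔ ((¬¬c → ¬b) ↔ (a ↔ (a → c))) = 5/6 ↔ 1 = 5/6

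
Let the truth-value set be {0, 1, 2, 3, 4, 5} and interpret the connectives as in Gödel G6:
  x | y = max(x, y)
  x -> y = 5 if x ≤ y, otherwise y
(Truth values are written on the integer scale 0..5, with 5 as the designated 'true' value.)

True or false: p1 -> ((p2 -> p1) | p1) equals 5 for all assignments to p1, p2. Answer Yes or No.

At p1 = 1, p2 = 1, for instance:
p2 -> p1 = 1 -> 1 = 5
(p2 -> p1) | p1 = 5 | 1 = 5
p1 -> ((p2 -> p1) | p1) = 1 -> 5 = 5
and checking the remaining 35 assignments likewise gives ≥ 5 in every case.

Yes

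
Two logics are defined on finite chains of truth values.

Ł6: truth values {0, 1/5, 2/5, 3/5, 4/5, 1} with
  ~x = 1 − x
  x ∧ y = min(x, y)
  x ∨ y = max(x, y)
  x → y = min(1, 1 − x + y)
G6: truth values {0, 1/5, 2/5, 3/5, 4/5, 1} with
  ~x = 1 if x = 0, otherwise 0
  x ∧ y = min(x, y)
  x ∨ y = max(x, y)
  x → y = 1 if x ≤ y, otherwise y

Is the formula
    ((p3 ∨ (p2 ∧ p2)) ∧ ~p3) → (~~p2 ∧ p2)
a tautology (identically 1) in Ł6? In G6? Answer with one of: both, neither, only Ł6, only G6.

only G6

In Ł6: at p2 = 0, p3 = 1/5 the value is 4/5 — not a tautology.
In G6: every assignment gives 1 — tautology.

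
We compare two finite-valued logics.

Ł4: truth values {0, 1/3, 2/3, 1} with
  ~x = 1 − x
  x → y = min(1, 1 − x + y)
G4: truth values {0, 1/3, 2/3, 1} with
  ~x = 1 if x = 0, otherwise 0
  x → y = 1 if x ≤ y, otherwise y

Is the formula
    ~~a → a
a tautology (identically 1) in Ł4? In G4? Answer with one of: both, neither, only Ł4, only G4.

only Ł4

In Ł4: every assignment gives 1 — tautology.
In G4: at a = 1/3 the value is 1/3 — not a tautology.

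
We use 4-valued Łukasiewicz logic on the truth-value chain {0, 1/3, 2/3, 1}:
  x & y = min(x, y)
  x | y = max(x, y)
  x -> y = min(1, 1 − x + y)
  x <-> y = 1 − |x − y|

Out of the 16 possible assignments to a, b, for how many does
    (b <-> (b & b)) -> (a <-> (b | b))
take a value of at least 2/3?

a = 0, b = 0 ↦ 1  ≥
a = 0, b = 1/3 ↦ 2/3  ≥
a = 0, b = 2/3 ↦ 1/3  <
a = 0, b = 1 ↦ 0  <
a = 1/3, b = 0 ↦ 2/3  ≥
a = 1/3, b = 1/3 ↦ 1  ≥
a = 1/3, b = 2/3 ↦ 2/3  ≥
a = 1/3, b = 1 ↦ 1/3  <
a = 2/3, b = 0 ↦ 1/3  <
a = 2/3, b = 1/3 ↦ 2/3  ≥
a = 2/3, b = 2/3 ↦ 1  ≥
a = 2/3, b = 1 ↦ 2/3  ≥
a = 1, b = 0 ↦ 0  <
a = 1, b = 1/3 ↦ 1/3  <
a = 1, b = 2/3 ↦ 2/3  ≥
a = 1, b = 1 ↦ 1  ≥
So 10 of the 16 assignments meet the threshold.

10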